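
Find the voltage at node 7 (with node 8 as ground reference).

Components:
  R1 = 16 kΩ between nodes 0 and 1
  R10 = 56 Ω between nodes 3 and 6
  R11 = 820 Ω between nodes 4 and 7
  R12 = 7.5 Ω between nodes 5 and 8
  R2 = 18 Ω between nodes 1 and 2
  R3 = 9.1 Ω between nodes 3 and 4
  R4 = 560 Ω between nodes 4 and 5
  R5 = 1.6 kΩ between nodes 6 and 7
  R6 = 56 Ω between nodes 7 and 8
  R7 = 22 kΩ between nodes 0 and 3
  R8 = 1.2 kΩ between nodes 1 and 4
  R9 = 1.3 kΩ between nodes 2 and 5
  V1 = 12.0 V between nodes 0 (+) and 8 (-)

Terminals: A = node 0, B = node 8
Nodal analysis, taking node 8 as the 0 V reference.
Source V1 fixes V_0 = 12 V.
KCL at each unknown node (sum of currents leaving = 0; resistances in Ω):
  Node 1: (V_1 - 12)/16000 + (V_1 - V_2)/18 + (V_1 - V_4)/1200 = 0
  Node 2: (V_2 - V_1)/18 + (V_2 - V_5)/1300 = 0
  Node 3: (V_3 - V_4)/9.1 + (V_3 - 12)/22000 + (V_3 - V_6)/56 = 0
  Node 4: (V_4 - V_3)/9.1 + (V_4 - V_5)/560 + (V_4 - V_1)/1200 + (V_4 - V_7)/820 = 0
  Node 5: (V_5 - V_4)/560 + (V_5 - V_2)/1300 + (V_5 - 0)/7.5 = 0
  Node 6: (V_6 - V_7)/1600 + (V_6 - V_3)/56 = 0
  Node 7: (V_7 - V_6)/1600 + (V_7 - 0)/56 + (V_7 - V_4)/820 = 0
Collecting terms (coefficients in siemens):
  0.05645·V_1 - 0.05556·V_2 - 0.0008333·V_4 = 0.00075
  0.05632·V_2 - 0.05556·V_1 - 0.0007692·V_5 = 0
  0.1278·V_3 - 0.1099·V_4 - 0.01786·V_6 = 0.0005455
  0.1137·V_4 - 0.0008333·V_1 - 0.1099·V_3 - 0.001786·V_5 - 0.00122·V_7 = 0
  0.1359·V_5 - 0.0007692·V_2 - 0.001786·V_4 = 0
  0.01848·V_6 - 0.01786·V_3 - 0.000625·V_7 = 0
  0.0197·V_7 - 0.00122·V_4 - 0.000625·V_6 = 0
Solving these 7 simultaneous equations (Gaussian elimination) gives:
  V_1 = 0.577 V, V_2 = 0.5692 V, V_3 = 0.2434 V, V_4 = 0.2398 V
  V_5 = 0.006373 V, V_6 = 0.2359 V, V_7 = 0.02232 V
The requested potential is V_7 = 0.02232 V.

Final answer: V_7 = 0.02232 V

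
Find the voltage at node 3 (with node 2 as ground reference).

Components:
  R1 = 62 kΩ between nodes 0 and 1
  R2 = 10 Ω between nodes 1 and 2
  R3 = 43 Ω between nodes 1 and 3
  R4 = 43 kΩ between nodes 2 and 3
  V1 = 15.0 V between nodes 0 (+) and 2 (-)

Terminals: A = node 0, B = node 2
Nodal analysis, taking node 2 as the 0 V reference.
Source V1 fixes V_0 = 15 V.
KCL at each unknown node (sum of currents leaving = 0; resistances in Ω):
  Node 1: (V_1 - 15)/62000 + (V_1 - 0)/10 + (V_1 - V_3)/43 = 0
  Node 3: (V_3 - V_1)/43 + (V_3 - 0)/43000 = 0
Collecting terms (coefficients in siemens):
  0.1233·V_1 - 0.02326·V_3 = 0.0002419
  0.02328·V_3 - 0.02326·V_1 = 0
Determinant D = (0.1233)(0.02328) - (-0.02326)(-0.02326) = 0.002329
V_1 = [(0.0002419)(0.02328) - (-0.02326)(0)]/D = 0.002418 V
V_3 = [(0.1233)(0) - (0.0002419)(-0.02326)]/D = 0.002416 V
The requested potential is V_3 = 0.002416 V.

Final answer: V_3 = 0.002416 V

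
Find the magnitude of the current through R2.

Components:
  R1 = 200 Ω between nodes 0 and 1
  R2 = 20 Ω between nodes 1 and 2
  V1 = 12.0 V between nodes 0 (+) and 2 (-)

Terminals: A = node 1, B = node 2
Nodal analysis, taking node 2 as the 0 V reference.
Source V1 fixes V_0 = 12 V.
KCL at each unknown node (sum of currents leaving = 0; resistances in Ω):
  Node 1: (V_1 - 12)/200 + (V_1 - 0)/20 = 0
Collecting terms: 0.055 × V_1 = 0.06  =>  V_1 = 1.091 V
I_R2 = (V_1 - V_2)/R2 = (1.091 - 0)/20 = 0.05455 A
|I_R2| = 0.05455 A

Final answer: |I_R2| = 0.05455 A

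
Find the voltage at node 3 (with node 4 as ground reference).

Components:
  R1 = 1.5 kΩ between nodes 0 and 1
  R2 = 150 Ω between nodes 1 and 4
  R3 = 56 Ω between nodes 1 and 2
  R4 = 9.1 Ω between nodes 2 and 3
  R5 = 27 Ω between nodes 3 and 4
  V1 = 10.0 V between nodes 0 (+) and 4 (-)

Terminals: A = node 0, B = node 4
Nodal analysis, taking node 4 as the 0 V reference.
Source V1 fixes V_0 = 10 V.
KCL at each unknown node (sum of currents leaving = 0; resistances in Ω):
  Node 1: (V_1 - 10)/1500 + (V_1 - 0)/150 + (V_1 - V_2)/56 = 0
  Node 2: (V_2 - V_1)/56 + (V_2 - V_3)/9.1 = 0
  Node 3: (V_3 - V_2)/9.1 + (V_3 - 0)/27 = 0
Collecting terms (coefficients in siemens):
  0.02519·V_1 - 0.01786·V_2 = 0.006667
  0.1277·V_2 - 0.01786·V_1 - 0.1099·V_3 = 0
  0.1469·V_3 - 0.1099·V_2 = 0
Solving these 3 simultaneous equations (Gaussian elimination) gives:
  V_1 = 0.3665 V, V_2 = 0.1436 V, V_3 = 0.1074 V
The requested potential is V_3 = 0.1074 V.

Final answer: V_3 = 0.1074 V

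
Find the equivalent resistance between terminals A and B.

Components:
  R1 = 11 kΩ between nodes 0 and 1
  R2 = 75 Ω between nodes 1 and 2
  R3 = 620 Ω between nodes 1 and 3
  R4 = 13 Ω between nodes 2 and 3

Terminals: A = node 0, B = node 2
Reduce the network between node 0 (A) and node 2 (B) by series/parallel combination:
  Rs1 = R3 + R4 (series, joined only at node 3) = 620 + 13 = 633 Ω
  Rp1 = R2 ‖ Rs1 (parallel, both between nodes 1 and 2) = 1/(1/75 + 1/633) = 67.06 Ω
  Rs2 = R1 + Rp1 (series, joined only at node 1) = 11000 + 67.06 = 11070 Ω
R_eq = 11.07 kΩ

Final answer: 11.07 kΩ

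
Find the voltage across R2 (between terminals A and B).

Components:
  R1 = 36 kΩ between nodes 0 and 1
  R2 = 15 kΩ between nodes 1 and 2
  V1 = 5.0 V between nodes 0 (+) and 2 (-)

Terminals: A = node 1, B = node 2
R1 and R2 are in series across V1 (node 0 → node 1 → node 2), and the output A–B is taken across R2, so this is a voltage divider.
Series current: I = V1/(R1 + R2) = 5/(36000 + 15000) = 5/51000 = 0.00009804 A
V_R2 = I × R2 = V1 × R2/(R1 + R2) = 5 × 15000/51000 = 1.471 V

Final answer: 1.471 V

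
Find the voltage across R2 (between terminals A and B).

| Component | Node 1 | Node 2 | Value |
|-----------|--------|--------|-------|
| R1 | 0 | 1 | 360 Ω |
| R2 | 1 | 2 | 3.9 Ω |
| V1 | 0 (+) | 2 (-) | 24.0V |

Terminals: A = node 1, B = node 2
R1 and R2 are in series across V1 (node 0 → node 1 → node 2), and the output A–B is taken across R2, so this is a voltage divider.
Series current: I = V1/(R1 + R2) = 24/(360 + 3.9) = 24/363.9 = 0.06595 A
V_R2 = I × R2 = V1 × R2/(R1 + R2) = 24 × 3.9/363.9 = 0.2572 V

Final answer: 0.2572 V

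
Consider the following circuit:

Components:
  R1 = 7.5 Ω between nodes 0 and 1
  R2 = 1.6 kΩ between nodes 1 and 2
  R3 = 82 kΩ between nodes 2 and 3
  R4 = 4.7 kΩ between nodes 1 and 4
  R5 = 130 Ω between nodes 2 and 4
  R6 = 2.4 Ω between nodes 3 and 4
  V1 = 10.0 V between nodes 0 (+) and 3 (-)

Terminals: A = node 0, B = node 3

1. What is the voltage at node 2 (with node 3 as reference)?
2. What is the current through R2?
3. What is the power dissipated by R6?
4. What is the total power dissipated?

Nodal analysis, taking node 3 as the 0 V reference.
Source V1 fixes V_0 = 10 V.
KCL at each unknown node (sum of currents leaving = 0; resistances in Ω):
  Node 1: (V_1 - 10)/7.5 + (V_1 - V_2)/1600 + (V_1 - V_4)/4700 = 0
  Node 2: (V_2 - V_1)/1600 + (V_2 - 0)/82000 + (V_2 - V_4)/130 = 0
  Node 4: (V_4 - V_1)/4700 + (V_4 - V_2)/130 + (V_4 - 0)/2.4 = 0
Collecting terms (coefficients in siemens):
  0.1342·V_1 - 0.000625·V_2 - 0.0002128·V_4 = 1.333
  0.00833·V_2 - 0.000625·V_1 - 0.007692·V_4 = 0
  0.4246·V_4 - 0.0002128·V_1 - 0.007692·V_2 = 0
Solving these 3 simultaneous equations (Gaussian elimination) gives:
  V_1 = 9.941 V, V_2 = 0.7633 V, V_4 = 0.01881 V
Part 1:
  Read off the nodal solution: V_2 = 0.7633 V
Part 2:
  I_R2 = (V_1 - V_2)/R2 = (9.941 - 0.7633)/1600 = 0.005736 A
  Magnitude: I_R2 = 0.005736 A
Part 3:
  I_R6 = (V_3 - V_4)/R6 = (0 - 0.01881)/2.4 = -0.007838 A
  P_R6 = I_R6² × R6 = (-0.007838)² × 2.4 = 0.0001474 W
Part 4:
  Power in each resistor, P = (ΔV)²/R:
    P_R1 = (10 - 9.941)²/7.5 = 0.0004618 W
    P_R2 = (9.941 - 0.7633)²/1600 = 0.05265 W
    P_R3 = (0.7633 - 0)²/82000 = 0.000007105 W
    P_R4 = (9.941 - 0.01881)²/4700 = 0.02095 W
    P_R5 = (0.7633 - 0.01881)²/130 = 0.004264 W
    P_R6 = (0 - 0.01881)²/2.4 = 0.0001474 W
  P_total = P_R1 + P_R2 + P_R3 + P_R4 + P_R5 + P_R6 = 0.07847 W

Final answers:
1. V_2 = 0.7633 V
2. I_R2 = 0.005736 A
3. P_R6 = 0.0001474 W
4. P_total = 0.07847 W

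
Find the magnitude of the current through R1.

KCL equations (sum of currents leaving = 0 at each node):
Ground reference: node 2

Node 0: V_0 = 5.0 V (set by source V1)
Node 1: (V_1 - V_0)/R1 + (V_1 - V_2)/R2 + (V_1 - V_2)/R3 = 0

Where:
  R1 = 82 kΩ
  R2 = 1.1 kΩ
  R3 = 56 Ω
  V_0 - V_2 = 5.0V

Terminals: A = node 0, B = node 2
Nodal analysis, taking node 2 as the 0 V reference.
Source V1 fixes V_0 = 5 V.
KCL at each unknown node (sum of currents leaving = 0; resistances in Ω):
  Node 1: (V_1 - 5)/82000 + (V_1 - 0)/1100 + (V_1 - 0)/56 = 0
Collecting terms: 0.01878 × V_1 = 0.00006098  =>  V_1 = 0.003247 V
I_R1 = (V_0 - V_1)/R1 = (5 - 0.003247)/82000 = 0.00006094 A
|I_R1| = 0.00006094 A

Final answer: |I_R1| = 6.094e-05 A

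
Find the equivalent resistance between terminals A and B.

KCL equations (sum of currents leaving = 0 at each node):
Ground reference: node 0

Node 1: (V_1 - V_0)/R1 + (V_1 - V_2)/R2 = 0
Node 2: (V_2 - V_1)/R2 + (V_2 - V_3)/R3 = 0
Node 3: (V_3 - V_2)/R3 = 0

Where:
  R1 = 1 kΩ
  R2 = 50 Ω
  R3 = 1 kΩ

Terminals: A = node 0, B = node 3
Reduce the network between node 0 (A) and node 3 (B) by series/parallel combination:
  Rs1 = R1 + R2 (series, joined only at node 1) = 1000 + 50 = 1050 Ω
  Rs2 = R3 + Rs1 (series, joined only at node 2) = 1000 + 1050 = 2050 Ω
R_eq = 2.05 kΩ

Final answer: 2.05 kΩ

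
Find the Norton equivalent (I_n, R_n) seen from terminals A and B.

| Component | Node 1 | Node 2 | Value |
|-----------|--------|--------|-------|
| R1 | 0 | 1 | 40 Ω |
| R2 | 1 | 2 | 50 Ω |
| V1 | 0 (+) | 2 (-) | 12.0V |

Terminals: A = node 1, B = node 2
Find the Thévenin equivalent first; then I_n = V_th/R_th and R_n = R_th.
Step 1 — V_th is the open-circuit voltage V_A - V_B (nothing connected across the terminals).
Nodal analysis, taking node 2 as the 0 V reference.
Source V1 fixes V_0 = 12 V.
KCL at each unknown node (sum of currents leaving = 0; resistances in Ω):
  Node 1: (V_1 - 12)/40 + (V_1 - 0)/50 = 0
Collecting terms: 0.045 × V_1 = 0.3  =>  V_1 = 6.667 V
V_th = V_1 - V_2 = 6.667 - 0 = 6.667 V
Step 2 — R_th: zero the source — replace V1 by a short circuit (node 2 merges into node 0) — and find the resistance seen between A (node 1) and B (node 0).
Reduce the network between node 1 (A) and node 0 (B) by series/parallel combination:
  Rp1 = R1 ‖ R2 (parallel, both between nodes 0 and 1) = 1/(1/40 + 1/50) = 22.22 Ω
R_th = 22.22 Ω
I_n = V_th/R_th = 6.667/22.22 = 0.3 A, and R_n = R_th = 22.22 Ω

Final answer: I_n = 0.3 A, R_n = 22.22 Ω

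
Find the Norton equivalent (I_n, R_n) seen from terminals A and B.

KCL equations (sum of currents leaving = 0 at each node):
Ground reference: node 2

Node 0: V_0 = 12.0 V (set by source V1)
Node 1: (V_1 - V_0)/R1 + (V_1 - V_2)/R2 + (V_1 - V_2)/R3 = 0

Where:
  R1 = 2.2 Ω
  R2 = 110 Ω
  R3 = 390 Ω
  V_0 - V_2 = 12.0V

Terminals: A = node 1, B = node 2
Find the Thévenin equivalent first; then I_n = V_th/R_th and R_n = R_th.
Step 1 — V_th is the open-circuit voltage V_A - V_B (nothing connected across the terminals).
Nodal analysis, taking node 2 as the 0 V reference.
Source V1 fixes V_0 = 12 V.
KCL at each unknown node (sum of currents leaving = 0; resistances in Ω):
  Node 1: (V_1 - 12)/2.2 + (V_1 - 0)/110 + (V_1 - 0)/390 = 0
Collecting terms: 0.4662 × V_1 = 5.455  =>  V_1 = 11.7 V
V_th = V_1 - V_2 = 11.7 - 0 = 11.7 V
Step 2 — R_th: zero the source — replace V1 by a short circuit (node 2 merges into node 0) — and find the resistance seen between A (node 1) and B (node 0).
Reduce the network between node 1 (A) and node 0 (B) by series/parallel combination:
  Rp1 = R1 ‖ R2 ‖ R3 (parallel, all between nodes 0 and 1) = 1/(1/2.2 + 1/110 + 1/390) = 2.145 Ω
R_th = 2.145 Ω
I_n = V_th/R_th = 11.7/2.145 = 5.455 A, and R_n = R_th = 2.145 Ω

Final answer: I_n = 5.455 A, R_n = 2.145 Ω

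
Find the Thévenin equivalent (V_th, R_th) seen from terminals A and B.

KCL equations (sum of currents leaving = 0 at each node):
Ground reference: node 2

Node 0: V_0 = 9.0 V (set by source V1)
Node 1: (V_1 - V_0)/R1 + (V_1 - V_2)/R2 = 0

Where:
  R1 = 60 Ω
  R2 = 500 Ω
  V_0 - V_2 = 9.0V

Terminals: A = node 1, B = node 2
Step 1 — V_th is the open-circuit voltage V_A - V_B (nothing connected across the terminals).
Nodal analysis, taking node 2 as the 0 V reference.
Source V1 fixes V_0 = 9 V.
KCL at each unknown node (sum of currents leaving = 0; resistances in Ω):
  Node 1: (V_1 - 9)/60 + (V_1 - 0)/500 = 0
Collecting terms: 0.01867 × V_1 = 0.15  =>  V_1 = 8.036 V
V_th = V_1 - V_2 = 8.036 - 0 = 8.036 V
Step 2 — R_th: zero the source — replace V1 by a short circuit (node 2 merges into node 0) — and find the resistance seen between A (node 1) and B (node 0).
Reduce the network between node 1 (A) and node 0 (B) by series/parallel combination:
  Rp1 = R1 ‖ R2 (parallel, both between nodes 0 and 1) = 1/(1/60 + 1/500) = 53.57 Ω
R_th = 53.57 Ω

Final answer: V_th = 8.036 V, R_th = 53.57 Ω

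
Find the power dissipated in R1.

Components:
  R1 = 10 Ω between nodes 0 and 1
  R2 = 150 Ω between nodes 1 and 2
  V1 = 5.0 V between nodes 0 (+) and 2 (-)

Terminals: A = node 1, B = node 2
Nodal analysis, taking node 2 as the 0 V reference.
Source V1 fixes V_0 = 5 V.
KCL at each unknown node (sum of currents leaving = 0; resistances in Ω):
  Node 1: (V_1 - 5)/10 + (V_1 - 0)/150 = 0
Collecting terms: 0.1067 × V_1 = 0.5  =>  V_1 = 4.688 V
I_R1 = (V_0 - V_1)/R1 = (5 - 4.688)/10 = 0.03125 A
P_R1 = I_R1² × R1 = (0.03125)² × 10 = 0.009766 W

Final answer: 0.009766 W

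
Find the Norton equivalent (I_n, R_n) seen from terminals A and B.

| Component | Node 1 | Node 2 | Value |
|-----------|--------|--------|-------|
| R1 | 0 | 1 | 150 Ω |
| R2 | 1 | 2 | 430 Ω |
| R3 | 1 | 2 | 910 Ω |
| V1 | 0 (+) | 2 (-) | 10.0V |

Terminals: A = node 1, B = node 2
Find the Thévenin equivalent first; then I_n = V_th/R_th and R_n = R_th.
Step 1 — V_th is the open-circuit voltage V_A - V_B (nothing connected across the terminals).
Nodal analysis, taking node 2 as the 0 V reference.
Source V1 fixes V_0 = 10 V.
KCL at each unknown node (sum of currents leaving = 0; resistances in Ω):
  Node 1: (V_1 - 10)/150 + (V_1 - 0)/430 + (V_1 - 0)/910 = 0
Collecting terms: 0.01009 × V_1 = 0.06667  =>  V_1 = 6.606 V
V_th = V_1 - V_2 = 6.606 - 0 = 6.606 V
Step 2 — R_th: zero the source — replace V1 by a short circuit (node 2 merges into node 0) — and find the resistance seen between A (node 1) and B (node 0).
Reduce the network between node 1 (A) and node 0 (B) by series/parallel combination:
  Rp1 = R1 ‖ R2 ‖ R3 (parallel, all between nodes 0 and 1) = 1/(1/150 + 1/430 + 1/910) = 99.1 Ω
R_th = 99.1 Ω
I_n = V_th/R_th = 6.606/99.1 = 0.06667 A, and R_n = R_th = 99.1 Ω

Final answer: I_n = 0.06667 A, R_n = 99.1 Ω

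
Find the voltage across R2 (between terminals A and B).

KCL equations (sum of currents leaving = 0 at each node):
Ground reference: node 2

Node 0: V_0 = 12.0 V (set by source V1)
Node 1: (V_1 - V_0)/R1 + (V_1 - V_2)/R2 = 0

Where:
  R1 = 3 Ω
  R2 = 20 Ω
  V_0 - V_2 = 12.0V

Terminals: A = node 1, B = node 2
R1 and R2 are in series across V1 (node 0 → node 1 → node 2), and the output A–B is taken across R2, so this is a voltage divider.
Series current: I = V1/(R1 + R2) = 12/(3 + 20) = 12/23 = 0.5217 A
V_R2 = I × R2 = V1 × R2/(R1 + R2) = 12 × 20/23 = 10.43 V

Final answer: 10.43 V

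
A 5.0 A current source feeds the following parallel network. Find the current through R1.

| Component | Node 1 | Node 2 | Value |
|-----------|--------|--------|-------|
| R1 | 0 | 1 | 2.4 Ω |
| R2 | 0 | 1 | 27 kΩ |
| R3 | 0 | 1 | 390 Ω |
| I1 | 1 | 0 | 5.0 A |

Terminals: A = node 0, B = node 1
All resistors sit directly between nodes 0 and 1, so they are in parallel and share one voltage V; the full source current 5 A splits among them.
1/R_par = 1/2.4 + 1/27000 + 1/390 = 0.4193 S  =>  R_par = 2.385 Ω
V = I × R_par = 5 × 2.385 = 11.93 V
I_R1 = V/R1 = 11.93/2.4 = 4.969 A

Final answer: 4.969 A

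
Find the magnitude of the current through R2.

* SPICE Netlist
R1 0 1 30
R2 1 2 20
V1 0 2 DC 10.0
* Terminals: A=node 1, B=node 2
Nodal analysis, taking node 2 as the 0 V reference.
Source V1 fixes V_0 = 10 V.
KCL at each unknown node (sum of currents leaving = 0; resistances in Ω):
  Node 1: (V_1 - 10)/30 + (V_1 - 0)/20 = 0
Collecting terms: 0.08333 × V_1 = 0.3333  =>  V_1 = 4 V
I_R2 = (V_1 - V_2)/R2 = (4 - 0)/20 = 0.2 A
|I_R2| = 0.2 A

Final answer: |I_R2| = 0.2 A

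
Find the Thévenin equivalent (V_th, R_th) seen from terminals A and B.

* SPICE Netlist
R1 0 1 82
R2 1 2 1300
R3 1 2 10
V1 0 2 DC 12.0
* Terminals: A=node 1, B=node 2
Step 1 — V_th is the open-circuit voltage V_A - V_B (nothing connected across the terminals).
Nodal analysis, taking node 2 as the 0 V reference.
Source V1 fixes V_0 = 12 V.
KCL at each unknown node (sum of currents leaving = 0; resistances in Ω):
  Node 1: (V_1 - 12)/82 + (V_1 - 0)/1300 + (V_1 - 0)/10 = 0
Collecting terms: 0.113 × V_1 = 0.1463  =>  V_1 = 1.295 V
V_th = V_1 - V_2 = 1.295 - 0 = 1.295 V
Step 2 — R_th: zero the source — replace V1 by a short circuit (node 2 merges into node 0) — and find the resistance seen between A (node 1) and B (node 0).
Reduce the network between node 1 (A) and node 0 (B) by series/parallel combination:
  Rp1 = R1 ‖ R2 ‖ R3 (parallel, all between nodes 0 and 1) = 1/(1/82 + 1/1300 + 1/10) = 8.852 Ω
R_th = 8.852 Ω

Final answer: V_th = 1.295 V, R_th = 8.852 Ω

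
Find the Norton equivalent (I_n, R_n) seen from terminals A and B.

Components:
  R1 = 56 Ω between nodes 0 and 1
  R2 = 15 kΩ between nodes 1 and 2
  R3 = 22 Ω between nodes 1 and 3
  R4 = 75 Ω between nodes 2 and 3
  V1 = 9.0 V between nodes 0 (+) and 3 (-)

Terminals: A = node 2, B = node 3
Find the Thévenin equivalent first; then I_n = V_th/R_th and R_n = R_th.
Step 1 — V_th is the open-circuit voltage V_A - V_B (nothing connected across the terminals).
Nodal analysis, taking node 3 as the 0 V reference.
Source V1 fixes V_0 = 9 V.
KCL at each unknown node (sum of currents leaving = 0; resistances in Ω):
  Node 1: (V_1 - 9)/56 + (V_1 - V_2)/15000 + (V_1 - 0)/22 = 0
  Node 2: (V_2 - V_1)/15000 + (V_2 - 0)/75 = 0
Collecting terms (coefficients in siemens):
  0.06338·V_1 - 0.00006667·V_2 = 0.1607
  0.0134·V_2 - 0.00006667·V_1 = 0
Determinant D = (0.06338)(0.0134) - (-0.00006667)(-0.00006667) = 0.0008493
V_1 = [(0.1607)(0.0134) - (-0.00006667)(0)]/D = 2.536 V
V_2 = [(0.06338)(0) - (0.1607)(-0.00006667)]/D = 0.01262 V
V_th = V_2 - V_3 = 0.01262 - 0 = 0.01262 V
Step 2 — R_th: zero the source — replace V1 by a short circuit (node 3 merges into node 0) — and find the resistance seen between A (node 2) and B (node 0).
Reduce the network between node 2 (A) and node 0 (B) by series/parallel combination:
  Rp1 = R1 ‖ R3 (parallel, both between nodes 0 and 1) = 1/(1/56 + 1/22) = 15.79 Ω
  Rs1 = R2 + Rp1 (series, joined only at node 1) = 15000 + 15.79 = 15020 Ω
  Rp2 = R4 ‖ Rs1 (parallel, both between nodes 0 and 2) = 1/(1/75 + 1/15020) = 74.63 Ω
R_th = 74.63 Ω
I_n = V_th/R_th = 0.01262/74.63 = 0.0001691 A, and R_n = R_th = 74.63 Ω

Final answer: I_n = 0.0001691 A, R_n = 74.63 Ω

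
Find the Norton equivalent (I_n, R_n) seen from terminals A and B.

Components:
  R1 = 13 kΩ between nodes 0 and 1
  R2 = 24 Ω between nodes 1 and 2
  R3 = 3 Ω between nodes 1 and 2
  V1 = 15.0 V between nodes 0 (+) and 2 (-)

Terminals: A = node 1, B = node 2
Find the Thévenin equivalent first; then I_n = V_th/R_th and R_n = R_th.
Step 1 — V_th is the open-circuit voltage V_A - V_B (nothing connected across the terminals).
Nodal analysis, taking node 2 as the 0 V reference.
Source V1 fixes V_0 = 15 V.
KCL at each unknown node (sum of currents leaving = 0; resistances in Ω):
  Node 1: (V_1 - 15)/13000 + (V_1 - 0)/24 + (V_1 - 0)/3 = 0
Collecting terms: 0.3751 × V_1 = 0.001154  =>  V_1 = 0.003076 V
V_th = V_1 - V_2 = 0.003076 - 0 = 0.003076 V
Step 2 — R_th: zero the source — replace V1 by a short circuit (node 2 merges into node 0) — and find the resistance seen between A (node 1) and B (node 0).
Reduce the network between node 1 (A) and node 0 (B) by series/parallel combination:
  Rp1 = R1 ‖ R2 ‖ R3 (parallel, all between nodes 0 and 1) = 1/(1/13000 + 1/24 + 1/3) = 2.666 Ω
R_th = 2.666 Ω
I_n = V_th/R_th = 0.003076/2.666 = 0.001154 A, and R_n = R_th = 2.666 Ω

Final answer: I_n = 0.001154 A, R_n = 2.666 Ω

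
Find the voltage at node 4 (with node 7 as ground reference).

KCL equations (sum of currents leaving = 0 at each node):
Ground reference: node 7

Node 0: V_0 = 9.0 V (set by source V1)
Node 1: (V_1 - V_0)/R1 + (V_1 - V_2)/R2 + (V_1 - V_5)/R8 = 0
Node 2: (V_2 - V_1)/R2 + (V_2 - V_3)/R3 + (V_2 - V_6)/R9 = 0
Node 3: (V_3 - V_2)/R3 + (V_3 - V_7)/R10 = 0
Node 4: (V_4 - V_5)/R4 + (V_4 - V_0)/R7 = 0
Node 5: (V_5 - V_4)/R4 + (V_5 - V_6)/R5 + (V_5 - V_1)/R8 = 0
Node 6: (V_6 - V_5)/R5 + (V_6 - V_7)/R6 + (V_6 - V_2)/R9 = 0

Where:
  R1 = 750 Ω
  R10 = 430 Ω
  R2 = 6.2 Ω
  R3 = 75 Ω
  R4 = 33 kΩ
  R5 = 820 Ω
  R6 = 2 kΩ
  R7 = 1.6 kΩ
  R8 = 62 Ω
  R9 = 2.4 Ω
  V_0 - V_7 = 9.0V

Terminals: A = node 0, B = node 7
Nodal analysis, taking node 7 as the 0 V reference.
Source V1 fixes V_0 = 9 V.
KCL at each unknown node (sum of currents leaving = 0; resistances in Ω):
  Node 1: (V_1 - 9)/750 + (V_1 - V_2)/6.2 + (V_1 - V_5)/62 = 0
  Node 2: (V_2 - V_1)/6.2 + (V_2 - V_3)/75 + (V_2 - V_6)/2.4 = 0
  Node 3: (V_3 - V_2)/75 + (V_3 - 0)/430 = 0
  Node 4: (V_4 - V_5)/33000 + (V_4 - 9)/1600 = 0
  Node 5: (V_5 - V_4)/33000 + (V_5 - V_6)/820 + (V_5 - V_1)/62 = 0
  Node 6: (V_6 - V_5)/820 + (V_6 - 0)/2000 + (V_6 - V_2)/2.4 = 0
Collecting terms (coefficients in siemens):
  0.1788·V_1 - 0.1613·V_2 - 0.01613·V_5 = 0.012
  0.5913·V_2 - 0.1613·V_1 - 0.01333·V_3 - 0.4167·V_6 = 0
  0.01566·V_3 - 0.01333·V_2 = 0
  0.0006553·V_4 - 0.0000303·V_5 = 0.005625
  0.01738·V_5 - 0.01613·V_1 - 0.0000303·V_4 - 0.00122·V_6 = 0
  0.4184·V_6 - 0.4167·V_2 - 0.00122·V_5 = 0
Solving these 6 simultaneous equations (Gaussian elimination) gives:
  V_1 = 3.222 V, V_2 = 3.174 V, V_3 = 2.703 V, V_4 = 8.733 V
  V_5 = 3.228 V, V_6 = 3.17 V
The requested potential is V_4 = 8.733 V.

Final answer: V_4 = 8.733 V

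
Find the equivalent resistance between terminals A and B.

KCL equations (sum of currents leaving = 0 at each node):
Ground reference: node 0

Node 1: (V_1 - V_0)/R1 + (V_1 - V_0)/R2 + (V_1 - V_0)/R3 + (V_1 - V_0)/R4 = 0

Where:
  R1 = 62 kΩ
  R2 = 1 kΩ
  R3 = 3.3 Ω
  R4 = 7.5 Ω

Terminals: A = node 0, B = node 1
Reduce the network between node 0 (A) and node 1 (B) by series/parallel combination:
  Rp1 = R1 ‖ R2 ‖ R3 ‖ R4 (parallel, all between nodes 0 and 1) = 1/(1/62000 + 1/1000 + 1/3.3 + 1/7.5) = 2.286 Ω
R_eq = 2.286 Ω

Final answer: 2.286 Ω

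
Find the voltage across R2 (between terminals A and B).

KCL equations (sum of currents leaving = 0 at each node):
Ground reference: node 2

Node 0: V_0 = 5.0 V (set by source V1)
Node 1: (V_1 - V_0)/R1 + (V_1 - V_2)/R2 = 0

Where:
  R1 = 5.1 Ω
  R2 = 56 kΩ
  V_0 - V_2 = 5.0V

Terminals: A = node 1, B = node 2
R1 and R2 are in series across V1 (node 0 → node 1 → node 2), and the output A–B is taken across R2, so this is a voltage divider.
Series current: I = V1/(R1 + R2) = 5/(5.1 + 56000) = 5/56010 = 0.00008928 A
V_R2 = I × R2 = V1 × R2/(R1 + R2) = 5 × 56000/56010 = 5 V

Final answer: 5 V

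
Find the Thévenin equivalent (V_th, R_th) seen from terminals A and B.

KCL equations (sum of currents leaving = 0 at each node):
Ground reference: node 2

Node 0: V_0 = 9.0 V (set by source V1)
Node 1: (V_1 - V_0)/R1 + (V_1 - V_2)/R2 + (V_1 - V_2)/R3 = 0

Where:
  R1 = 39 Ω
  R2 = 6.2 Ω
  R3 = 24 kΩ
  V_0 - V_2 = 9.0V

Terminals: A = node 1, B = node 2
Step 1 — V_th is the open-circuit voltage V_A - V_B (nothing connected across the terminals).
Nodal analysis, taking node 2 as the 0 V reference.
Source V1 fixes V_0 = 9 V.
KCL at each unknown node (sum of currents leaving = 0; resistances in Ω):
  Node 1: (V_1 - 9)/39 + (V_1 - 0)/6.2 + (V_1 - 0)/24000 = 0
Collecting terms: 0.187 × V_1 = 0.2308  =>  V_1 = 1.234 V
V_th = V_1 - V_2 = 1.234 - 0 = 1.234 V
Step 2 — R_th: zero the source — replace V1 by a short circuit (node 2 merges into node 0) — and find the resistance seen between A (node 1) and B (node 0).
Reduce the network between node 1 (A) and node 0 (B) by series/parallel combination:
  Rp1 = R1 ‖ R2 ‖ R3 (parallel, all between nodes 0 and 1) = 1/(1/39 + 1/6.2 + 1/24000) = 5.348 Ω
R_th = 5.348 Ω

Final answer: V_th = 1.234 V, R_th = 5.348 Ω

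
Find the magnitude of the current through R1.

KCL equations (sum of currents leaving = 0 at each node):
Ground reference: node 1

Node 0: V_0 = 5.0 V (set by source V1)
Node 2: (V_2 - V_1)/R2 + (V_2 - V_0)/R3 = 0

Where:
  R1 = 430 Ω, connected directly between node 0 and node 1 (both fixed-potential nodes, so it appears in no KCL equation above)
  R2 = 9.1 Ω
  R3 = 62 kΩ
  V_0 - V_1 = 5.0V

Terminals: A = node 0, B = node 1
Nodal analysis, taking node 1 as the 0 V reference.
Source V1 fixes V_0 = 5 V.
KCL at each unknown node (sum of currents leaving = 0; resistances in Ω):
  Node 2: (V_2 - 0)/9.1 + (V_2 - 5)/62000 = 0
Collecting terms: 0.1099 × V_2 = 0.00008065  =>  V_2 = 0.0007338 V
I_R1 = (V_0 - V_1)/R1 = (5 - 0)/430 = 0.01163 A
|I_R1| = 0.01163 A

Final answer: |I_R1| = 0.01163 A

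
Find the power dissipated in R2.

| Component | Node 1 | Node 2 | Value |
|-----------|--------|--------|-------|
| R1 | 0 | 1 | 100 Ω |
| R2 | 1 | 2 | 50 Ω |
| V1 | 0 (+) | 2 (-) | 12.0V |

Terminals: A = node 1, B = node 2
Nodal analysis, taking node 2 as the 0 V reference.
Source V1 fixes V_0 = 12 V.
KCL at each unknown node (sum of currents leaving = 0; resistances in Ω):
  Node 1: (V_1 - 12)/100 + (V_1 - 0)/50 = 0
Collecting terms: 0.03 × V_1 = 0.12  =>  V_1 = 4 V
I_R2 = (V_1 - V_2)/R2 = (4 - 0)/50 = 0.08 A
P_R2 = I_R2² × R2 = (0.08)² × 50 = 0.32 W

Final answer: 0.32 W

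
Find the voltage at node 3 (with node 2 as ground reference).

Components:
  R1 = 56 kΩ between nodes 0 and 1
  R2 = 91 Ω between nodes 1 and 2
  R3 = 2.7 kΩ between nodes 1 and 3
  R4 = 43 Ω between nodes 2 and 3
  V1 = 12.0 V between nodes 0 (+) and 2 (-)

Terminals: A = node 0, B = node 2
Nodal analysis, taking node 2 as the 0 V reference.
Source V1 fixes V_0 = 12 V.
KCL at each unknown node (sum of currents leaving = 0; resistances in Ω):
  Node 1: (V_1 - 12)/56000 + (V_1 - 0)/91 + (V_1 - V_3)/2700 = 0
  Node 3: (V_3 - V_1)/2700 + (V_3 - 0)/43 = 0
Collecting terms (coefficients in siemens):
  0.01138·V_1 - 0.0003704·V_3 = 0.0002143
  0.02363·V_3 - 0.0003704·V_1 = 0
Determinant D = (0.01138)(0.02363) - (-0.0003704)(-0.0003704) = 0.0002687
V_1 = [(0.0002143)(0.02363) - (-0.0003704)(0)]/D = 0.01884 V
V_3 = [(0.01138)(0) - (0.0002143)(-0.0003704)]/D = 0.0002954 V
The requested potential is V_3 = 0.0002954 V.

Final answer: V_3 = 0.0002954 V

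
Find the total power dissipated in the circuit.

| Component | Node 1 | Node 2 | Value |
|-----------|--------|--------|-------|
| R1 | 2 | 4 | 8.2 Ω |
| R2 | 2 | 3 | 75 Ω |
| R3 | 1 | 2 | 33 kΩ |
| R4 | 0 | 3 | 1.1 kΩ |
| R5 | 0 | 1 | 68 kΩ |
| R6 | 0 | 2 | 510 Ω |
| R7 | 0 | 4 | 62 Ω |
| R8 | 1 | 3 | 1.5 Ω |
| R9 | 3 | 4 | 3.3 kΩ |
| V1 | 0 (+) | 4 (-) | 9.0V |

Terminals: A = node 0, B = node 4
Nodal analysis, taking node 4 as the 0 V reference.
Source V1 fixes V_0 = 9 V.
KCL at each unknown node (sum of currents leaving = 0; resistances in Ω):
  Node 1: (V_1 - V_2)/33000 + (V_1 - 9)/68000 + (V_1 - V_3)/1.5 = 0
  Node 2: (V_2 - 0)/8.2 + (V_2 - V_3)/75 + (V_2 - V_1)/33000 + (V_2 - 9)/510 = 0
  Node 3: (V_3 - V_2)/75 + (V_3 - 9)/1100 + (V_3 - V_1)/1.5 + (V_3 - 0)/3300 = 0
Collecting terms (coefficients in siemens):
  0.6667·V_1 - 0.0000303·V_2 - 0.6667·V_3 = 0.0001324
  0.1373·V_2 - 0.0000303·V_1 - 0.01333·V_3 = 0.01765
  0.6812·V_3 - 0.6667·V_1 - 0.01333·V_2 = 0.008182
Solving these 3 simultaneous equations (Gaussian elimination) gives:
  V_1 = 0.755 V, V_2 = 0.202 V, V_3 = 0.7549 V
Power in each resistor, P = (ΔV)²/R:
  P_R1 = (0.202 - 0)²/8.2 = 0.004978 W
  P_R2 = (0.202 - 0.7549)²/75 = 0.004075 W
  P_R3 = (0.755 - 0.202)²/33000 = 0.000009267 W
  P_R4 = (9 - 0.7549)²/1100 = 0.0618 W
  P_R5 = (9 - 0.755)²/68000 = 0.0009997 W
  P_R6 = (9 - 0.202)²/510 = 0.1518 W
  P_R7 = (9 - 0)²/62 = 1.306 W
  P_R8 = (0.755 - 0.7549)²/1.5 = 0.00000001638 W
  P_R9 = (0.7549 - 0)²/3300 = 0.0001727 W
P_total = P_R1 + P_R2 + P_R3 + P_R4 + P_R5 + P_R6 + P_R7 + P_R8 + P_R9 = 1.53 W

Final answer: 1.53 W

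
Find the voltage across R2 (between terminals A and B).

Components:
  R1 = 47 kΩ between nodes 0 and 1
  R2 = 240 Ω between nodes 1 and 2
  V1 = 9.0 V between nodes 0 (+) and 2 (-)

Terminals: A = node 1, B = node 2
R1 and R2 are in series across V1 (node 0 → node 1 → node 2), and the output A–B is taken across R2, so this is a voltage divider.
Series current: I = V1/(R1 + R2) = 9/(47000 + 240) = 9/47240 = 0.0001905 A
V_R2 = I × R2 = V1 × R2/(R1 + R2) = 9 × 240/47240 = 0.04572 V

Final answer: 0.04572 V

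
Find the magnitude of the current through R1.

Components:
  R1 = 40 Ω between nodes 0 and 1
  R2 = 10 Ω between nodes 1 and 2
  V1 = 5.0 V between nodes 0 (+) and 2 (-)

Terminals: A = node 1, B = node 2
Nodal analysis, taking node 2 as the 0 V reference.
Source V1 fixes V_0 = 5 V.
KCL at each unknown node (sum of currents leaving = 0; resistances in Ω):
  Node 1: (V_1 - 5)/40 + (V_1 - 0)/10 = 0
Collecting terms: 0.125 × V_1 = 0.125  =>  V_1 = 1 V
I_R1 = (V_0 - V_1)/R1 = (5 - 1)/40 = 0.1 A
|I_R1| = 0.1 A

Final answer: |I_R1| = 0.1 A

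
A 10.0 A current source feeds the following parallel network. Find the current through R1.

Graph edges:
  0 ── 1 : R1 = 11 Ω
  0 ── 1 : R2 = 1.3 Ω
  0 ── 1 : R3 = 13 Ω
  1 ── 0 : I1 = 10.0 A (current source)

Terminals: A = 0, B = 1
All resistors sit directly between nodes 0 and 1, so they are in parallel and share one voltage V; the full source current 10 A splits among them.
1/R_par = 1/11 + 1/1.3 + 1/13 = 0.9371 S  =>  R_par = 1.067 Ω
V = I × R_par = 10 × 1.067 = 10.67 V
I_R1 = V/R1 = 10.67/11 = 0.9701 A

Final answer: 0.9701 A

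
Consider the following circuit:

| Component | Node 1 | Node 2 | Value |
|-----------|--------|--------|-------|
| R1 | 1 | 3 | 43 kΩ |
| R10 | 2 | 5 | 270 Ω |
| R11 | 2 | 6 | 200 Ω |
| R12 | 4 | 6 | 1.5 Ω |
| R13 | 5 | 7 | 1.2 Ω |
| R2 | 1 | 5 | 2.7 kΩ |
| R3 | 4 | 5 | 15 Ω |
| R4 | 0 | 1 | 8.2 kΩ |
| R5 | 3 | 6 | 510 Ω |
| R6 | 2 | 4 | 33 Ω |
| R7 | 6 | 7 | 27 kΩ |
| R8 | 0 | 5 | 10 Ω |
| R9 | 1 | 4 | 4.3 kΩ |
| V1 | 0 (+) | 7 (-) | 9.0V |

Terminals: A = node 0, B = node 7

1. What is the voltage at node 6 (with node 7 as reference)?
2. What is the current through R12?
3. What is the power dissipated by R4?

Nodal analysis, taking node 7 as the 0 V reference.
Source V1 fixes V_0 = 9 V.
KCL at each unknown node (sum of currents leaving = 0; resistances in Ω):
  Node 1: (V_1 - V_3)/43000 + (V_1 - V_5)/2700 + (V_1 - 9)/8200 + (V_1 - V_4)/4300 = 0
  Node 2: (V_2 - V_4)/33 + (V_2 - V_5)/270 + (V_2 - V_6)/200 = 0
  Node 3: (V_3 - V_1)/43000 + (V_3 - V_6)/510 = 0
  Node 4: (V_4 - V_5)/15 + (V_4 - V_2)/33 + (V_4 - V_1)/4300 + (V_4 - V_6)/1.5 = 0
  Node 5: (V_5 - V_1)/2700 + (V_5 - V_4)/15 + (V_5 - 9)/10 + (V_5 - V_2)/270 + (V_5 - 0)/1.2 = 0
  Node 6: (V_6 - V_3)/510 + (V_6 - 0)/27000 + (V_6 - V_2)/200 + (V_6 - V_4)/1.5 = 0
Collecting terms (coefficients in siemens):
  0.0007481·V_1 - 0.00002326·V_3 - 0.0002326·V_4 - 0.0003704·V_5 = 0.001098
  0.03901·V_2 - 0.0303·V_4 - 0.003704·V_5 - 0.005·V_6 = 0
  0.001984·V_3 - 0.00002326·V_1 - 0.001961·V_6 = 0
  0.7639·V_4 - 0.0002326·V_1 - 0.0303·V_2 - 0.06667·V_5 - 0.6667·V_6 = 0
  1.004·V_5 - 0.0003704·V_1 - 0.003704·V_2 - 0.06667·V_4 = 0.9
  0.6737·V_6 - 0.005·V_2 - 0.001961·V_3 - 0.6667·V_4 = 0
Solving these 6 simultaneous equations (Gaussian elimination) gives:
  V_1 = 2.277 V, V_2 = 0.969 V, V_3 = 0.9847 V, V_4 = 0.9694 V
  V_5 = 0.9651 V, V_6 = 0.9694 V
Part 1:
  Read off the nodal solution: V_6 = 0.9694 V
Part 2:
  I_R12 = (V_4 - V_6)/R12 = (0.9694 - 0.9694)/1.5 = 0.000007825 A
  Magnitude: I_R12 = 0.000007825 A
Part 3:
  I_R4 = (V_0 - V_1)/R4 = (9 - 2.277)/8200 = 0.0008199 A
  P_R4 = I_R4² × R4 = (0.0008199)² × 8200 = 0.005512 W

Final answers:
1. V_6 = 0.9694 V
2. I_R12 = 7.825e-06 A
3. P_R4 = 0.005512 W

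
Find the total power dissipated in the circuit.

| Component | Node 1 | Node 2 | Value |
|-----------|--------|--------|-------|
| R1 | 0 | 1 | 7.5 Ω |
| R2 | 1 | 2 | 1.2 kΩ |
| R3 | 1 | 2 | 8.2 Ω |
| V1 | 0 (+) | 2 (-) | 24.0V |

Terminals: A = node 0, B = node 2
Nodal analysis, taking node 2 as the 0 V reference.
Source V1 fixes V_0 = 24 V.
KCL at each unknown node (sum of currents leaving = 0; resistances in Ω):
  Node 1: (V_1 - 24)/7.5 + (V_1 - 0)/1200 + (V_1 - 0)/8.2 = 0
Collecting terms: 0.2561 × V_1 = 3.2  =>  V_1 = 12.49 V
Power in each resistor, P = (ΔV)²/R:
  P_R1 = (24 - 12.49)²/7.5 = 17.65 W
  P_R2 = (12.49 - 0)²/1200 = 0.1301 W
  P_R3 = (12.49 - 0)²/8.2 = 19.04 W
P_total = P_R1 + P_R2 + P_R3 = 36.82 W

Final answer: 36.82 W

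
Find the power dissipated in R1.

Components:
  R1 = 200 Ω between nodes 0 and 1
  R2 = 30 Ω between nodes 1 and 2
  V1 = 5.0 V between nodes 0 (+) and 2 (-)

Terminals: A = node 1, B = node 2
Nodal analysis, taking node 2 as the 0 V reference.
Source V1 fixes V_0 = 5 V.
KCL at each unknown node (sum of currents leaving = 0; resistances in Ω):
  Node 1: (V_1 - 5)/200 + (V_1 - 0)/30 = 0
Collecting terms: 0.03833 × V_1 = 0.025  =>  V_1 = 0.6522 V
I_R1 = (V_0 - V_1)/R1 = (5 - 0.6522)/200 = 0.02174 A
P_R1 = I_R1² × R1 = (0.02174)² × 200 = 0.09452 W

Final answer: 0.09452 W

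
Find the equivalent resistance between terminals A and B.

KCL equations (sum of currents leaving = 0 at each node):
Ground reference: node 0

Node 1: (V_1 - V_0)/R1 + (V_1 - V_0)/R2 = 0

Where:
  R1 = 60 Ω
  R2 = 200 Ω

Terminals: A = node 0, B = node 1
Reduce the network between node 0 (A) and node 1 (B) by series/parallel combination:
  Rp1 = R1 ‖ R2 (parallel, both between nodes 0 and 1) = 1/(1/60 + 1/200) = 46.15 Ω
R_eq = 46.15 Ω

Final answer: 46.15 Ω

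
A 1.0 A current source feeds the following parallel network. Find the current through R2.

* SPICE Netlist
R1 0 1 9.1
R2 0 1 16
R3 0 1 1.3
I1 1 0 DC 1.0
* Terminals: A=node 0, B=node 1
All resistors sit directly between nodes 0 and 1, so they are in parallel and share one voltage V; the full source current 1 A splits among them.
1/R_par = 1/9.1 + 1/16 + 1/1.3 = 0.9416 S  =>  R_par = 1.062 Ω
V = I × R_par = 1 × 1.062 = 1.062 V
I_R2 = V/R2 = 1.062/16 = 0.06637 A

Final answer: 0.06637 A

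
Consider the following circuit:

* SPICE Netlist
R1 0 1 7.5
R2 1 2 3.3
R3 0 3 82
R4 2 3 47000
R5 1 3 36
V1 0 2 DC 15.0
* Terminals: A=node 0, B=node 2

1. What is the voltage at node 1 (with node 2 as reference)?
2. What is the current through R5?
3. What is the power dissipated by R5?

Nodal analysis, taking node 2 as the 0 V reference.
Source V1 fixes V_0 = 15 V.
KCL at each unknown node (sum of currents leaving = 0; resistances in Ω):
  Node 1: (V_1 - 15)/7.5 + (V_1 - 0)/3.3 + (V_1 - V_3)/36 = 0
  Node 3: (V_3 - 15)/82 + (V_3 - 0)/47000 + (V_3 - V_1)/36 = 0
Collecting terms (coefficients in siemens):
  0.4641·V_1 - 0.02778·V_3 = 2
  0.03999·V_3 - 0.02778·V_1 = 0.1829
Determinant D = (0.4641)(0.03999) - (-0.02778)(-0.02778) = 0.01779
V_1 = [(2)(0.03999) - (-0.02778)(0.1829)]/D = 4.782 V
V_3 = [(0.4641)(0.1829) - (2)(-0.02778)]/D = 7.895 V
Part 1:
  Read off the nodal solution: V_1 = 4.782 V
Part 2:
  I_R5 = (V_1 - V_3)/R5 = (4.782 - 7.895)/36 = -0.08648 A
  Magnitude: I_R5 = 0.08648 A
Part 3:
  I_R5 = (V_1 - V_3)/R5 = (4.782 - 7.895)/36 = -0.08648 A
  P_R5 = I_R5² × R5 = (-0.08648)² × 36 = 0.2692 W

Final answers:
1. V_1 = 4.782 V
2. I_R5 = 0.08648 A
3. P_R5 = 0.2692 W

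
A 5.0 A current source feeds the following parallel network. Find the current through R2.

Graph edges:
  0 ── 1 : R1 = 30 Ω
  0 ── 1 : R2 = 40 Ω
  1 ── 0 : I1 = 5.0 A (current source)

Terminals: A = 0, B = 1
All resistors sit directly between nodes 0 and 1, so they are in parallel and share one voltage V; the full source current 5 A splits among them.
1/R_par = 1/30 + 1/40 = 0.05833 S  =>  R_par = 17.14 Ω
V = I × R_par = 5 × 17.14 = 85.71 V
I_R2 = V/R2 = 85.71/40 = 2.143 A

Final answer: 2.143 A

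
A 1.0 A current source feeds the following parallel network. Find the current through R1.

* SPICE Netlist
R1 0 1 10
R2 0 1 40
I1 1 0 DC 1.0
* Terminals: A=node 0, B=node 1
All resistors sit directly between nodes 0 and 1, so they are in parallel and share one voltage V; the full source current 1 A splits among them.
1/R_par = 1/10 + 1/40 = 0.125 S  =>  R_par = 8 Ω
V = I × R_par = 1 × 8 = 8 V
I_R1 = V/R1 = 8/10 = 0.8 A

Final answer: 0.8 A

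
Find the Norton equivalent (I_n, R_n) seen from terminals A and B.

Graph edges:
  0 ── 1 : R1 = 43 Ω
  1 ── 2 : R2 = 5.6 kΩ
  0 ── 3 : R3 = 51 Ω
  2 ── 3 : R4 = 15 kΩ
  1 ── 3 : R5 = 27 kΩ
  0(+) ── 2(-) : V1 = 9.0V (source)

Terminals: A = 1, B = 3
Find the Thévenin equivalent first; then I_n = V_th/R_th and R_n = R_th.
Step 1 — V_th is the open-circuit voltage V_A - V_B (nothing connected across the terminals).
Nodal analysis, taking node 2 as the 0 V reference.
Source V1 fixes V_0 = 9 V.
KCL at each unknown node (sum of currents leaving = 0; resistances in Ω):
  Node 1: (V_1 - 9)/43 + (V_1 - 0)/5600 + (V_1 - V_3)/27000 = 0
  Node 3: (V_3 - 9)/51 + (V_3 - 0)/15000 + (V_3 - V_1)/27000 = 0
Collecting terms (coefficients in siemens):
  0.02347·V_1 - 0.00003704·V_3 = 0.2093
  0.01971·V_3 - 0.00003704·V_1 = 0.1765
Determinant D = (0.02347)(0.01971) - (-0.00003704)(-0.00003704) = 0.0004627
V_1 = [(0.2093)(0.01971) - (-0.00003704)(0.1765)]/D = 8.931 V
V_3 = [(0.02347)(0.1765) - (0.2093)(-0.00003704)]/D = 8.969 V
V_th = V_1 - V_3 = 8.931 - 8.969 = -0.03795 V
Step 2 — R_th: zero the source — replace V1 by a short circuit (node 2 merges into node 0) — and find the resistance seen between A (node 1) and B (node 3).
Reduce the network between node 1 (A) and node 3 (B) by series/parallel combination:
  Rp1 = R1 ‖ R2 (parallel, both between nodes 0 and 1) = 1/(1/43 + 1/5600) = 42.67 Ω
  Rp2 = R3 ‖ R4 (parallel, both between nodes 0 and 3) = 1/(1/51 + 1/15000) = 50.83 Ω
  Rs1 = Rp1 + Rp2 (series, joined only at node 0) = 42.67 + 50.83 = 93.5 Ω
  Rp3 = R5 ‖ Rs1 (parallel, both between nodes 1 and 3) = 1/(1/27000 + 1/93.5) = 93.18 Ω
R_th = 93.18 Ω
I_n = V_th/R_th = -0.03795/93.18 = -0.0004073 A, and R_n = R_th = 93.18 Ω

Final answer: I_n = -0.0004073 A, R_n = 93.18 Ω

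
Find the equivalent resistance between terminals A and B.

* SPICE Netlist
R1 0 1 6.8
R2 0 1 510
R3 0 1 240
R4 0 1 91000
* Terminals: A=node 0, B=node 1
Reduce the network between node 0 (A) and node 1 (B) by series/parallel combination:
  Rp1 = R1 ‖ R2 ‖ R3 ‖ R4 (parallel, all between nodes 0 and 1) = 1/(1/6.8 + 1/510 + 1/240 + 1/91000) = 6.528 Ω
R_eq = 6.528 Ω

Final answer: 6.528 Ω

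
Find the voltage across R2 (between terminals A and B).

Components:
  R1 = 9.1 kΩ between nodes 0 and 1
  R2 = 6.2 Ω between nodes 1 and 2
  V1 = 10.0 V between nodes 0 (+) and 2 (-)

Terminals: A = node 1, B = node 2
R1 and R2 are in series across V1 (node 0 → node 1 → node 2), and the output A–B is taken across R2, so this is a voltage divider.
Series current: I = V1/(R1 + R2) = 10/(9100 + 6.2) = 10/9106 = 0.001098 A
V_R2 = I × R2 = V1 × R2/(R1 + R2) = 10 × 6.2/9106 = 0.006809 V

Final answer: 0.006809 V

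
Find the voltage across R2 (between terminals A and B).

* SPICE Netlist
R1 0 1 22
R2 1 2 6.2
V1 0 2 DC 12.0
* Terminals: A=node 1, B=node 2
R1 and R2 are in series across V1 (node 0 → node 1 → node 2), and the output A–B is taken across R2, so this is a voltage divider.
Series current: I = V1/(R1 + R2) = 12/(22 + 6.2) = 12/28.2 = 0.4255 A
V_R2 = I × R2 = V1 × R2/(R1 + R2) = 12 × 6.2/28.2 = 2.638 V

Final answer: 2.638 V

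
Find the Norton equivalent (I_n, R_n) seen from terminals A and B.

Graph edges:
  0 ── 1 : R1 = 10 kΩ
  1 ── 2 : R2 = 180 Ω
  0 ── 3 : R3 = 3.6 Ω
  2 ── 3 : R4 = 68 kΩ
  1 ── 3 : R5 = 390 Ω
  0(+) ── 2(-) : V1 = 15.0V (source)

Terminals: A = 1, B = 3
Find the Thévenin equivalent first; then I_n = V_th/R_th and R_n = R_th.
Step 1 — V_th is the open-circuit voltage V_A - V_B (nothing connected across the terminals).
Nodal analysis, taking node 2 as the 0 V reference.
Source V1 fixes V_0 = 15 V.
KCL at each unknown node (sum of currents leaving = 0; resistances in Ω):
  Node 1: (V_1 - 15)/10000 + (V_1 - 0)/180 + (V_1 - V_3)/390 = 0
  Node 3: (V_3 - 15)/3.6 + (V_3 - 0)/68000 + (V_3 - V_1)/390 = 0
Collecting terms (coefficients in siemens):
  0.00822·V_1 - 0.002564·V_3 = 0.0015
  0.2804·V_3 - 0.002564·V_1 = 4.167
Determinant D = (0.00822)(0.2804) - (-0.002564)(-0.002564) = 0.002298
V_1 = [(0.0015)(0.2804) - (-0.002564)(4.167)]/D = 4.832 V
V_3 = [(0.00822)(4.167) - (0.0015)(-0.002564)]/D = 14.91 V
V_th = V_1 - V_3 = 4.832 - 14.91 = -10.07 V
Step 2 — R_th: zero the source — replace V1 by a short circuit (node 2 merges into node 0) — and find the resistance seen between A (node 1) and B (node 3).
Reduce the network between node 1 (A) and node 3 (B) by series/parallel combination:
  Rp1 = R1 ‖ R2 (parallel, both between nodes 0 and 1) = 1/(1/10000 + 1/180) = 176.8 Ω
  Rp2 = R3 ‖ R4 (parallel, both between nodes 0 and 3) = 1/(1/3.6 + 1/68000) = 3.6 Ω
  Rs1 = Rp1 + Rp2 (series, joined only at node 0) = 176.8 + 3.6 = 180.4 Ω
  Rp3 = R5 ‖ Rs1 (parallel, both between nodes 1 and 3) = 1/(1/390 + 1/180.4) = 123.4 Ω
R_th = 123.4 Ω
I_n = V_th/R_th = -10.07/123.4 = -0.08167 A, and R_n = R_th = 123.4 Ω

Final answer: I_n = -0.08167 A, R_n = 123.4 Ω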